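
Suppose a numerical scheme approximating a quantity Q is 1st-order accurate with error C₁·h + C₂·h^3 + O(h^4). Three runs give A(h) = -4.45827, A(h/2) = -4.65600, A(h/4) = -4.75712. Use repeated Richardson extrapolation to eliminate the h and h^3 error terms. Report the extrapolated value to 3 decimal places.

-4.859

First eliminate the h term (factor 2^1 = 2):
  B₁ = (2·(-4.65600) − (-4.45827))/1 = -4.85373
  B₂ = (2·(-4.75712) − (-4.65600))/1 = -4.85824
Then eliminate the h^3 term (factor 2^3 = 8):
  (8·(-4.85824) − (-4.85373))/7 = -4.85888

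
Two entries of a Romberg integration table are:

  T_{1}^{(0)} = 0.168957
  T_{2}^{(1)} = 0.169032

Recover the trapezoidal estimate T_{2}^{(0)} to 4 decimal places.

0.1690

From T_{2}^{(1)} = (4·T_{2}^{(0)} − T_{1}^{(0)})/3, solve for T_{2}^{(0)}:
4·T_{2}^{(0)} = 3·0.169032 + 0.168957 = 0.676053
T_{2}^{(0)} = 0.169013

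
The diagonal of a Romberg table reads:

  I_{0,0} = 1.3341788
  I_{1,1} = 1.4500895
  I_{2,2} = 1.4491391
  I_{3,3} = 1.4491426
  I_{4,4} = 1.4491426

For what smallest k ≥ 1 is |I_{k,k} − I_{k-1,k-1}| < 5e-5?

k = 3

|I_{1,1} − I_{0,0}| = 0.1159107 ≥ 5e-5
|I_{2,2} − I_{1,1}| = 0.0009504 ≥ 5e-5
|I_{3,3} − I_{2,2}| = 0.0000035 < 5e-5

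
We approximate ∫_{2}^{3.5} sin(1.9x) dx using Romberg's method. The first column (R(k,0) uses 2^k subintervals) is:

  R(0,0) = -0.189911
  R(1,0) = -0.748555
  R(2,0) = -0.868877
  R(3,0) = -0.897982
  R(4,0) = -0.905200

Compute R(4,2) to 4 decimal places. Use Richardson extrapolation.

-0.9076

Richardson extrapolation on the trapezoidal column (denominator 4−1=3):
R(3,1) = -0.897982 + (-0.897982 − (-0.868877))/3 = -0.907684
R(4,1) = (4·(-0.905200) − (-0.897982)) / 3 = -0.907606
R(4,2) = -0.907606 + (-0.907606 − (-0.907684))/15 = -0.907601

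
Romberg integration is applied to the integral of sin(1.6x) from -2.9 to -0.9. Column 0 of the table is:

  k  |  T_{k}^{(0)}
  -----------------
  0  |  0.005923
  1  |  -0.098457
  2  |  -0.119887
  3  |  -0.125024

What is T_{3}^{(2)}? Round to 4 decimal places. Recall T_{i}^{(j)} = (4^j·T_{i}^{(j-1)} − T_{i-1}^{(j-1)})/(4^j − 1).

-0.1267

Richardson extrapolation on the trapezoidal column (denominator 4−1=3):
T_{2}^{(1)} = (4·(-0.119887) − (-0.098457)) / 3 = -0.127030
T_{3}^{(1)} = (4·(-0.125024) − (-0.119887)) / 3 = -0.126736
T_{3}^{(2)} = -0.126736 + (-0.126736 − (-0.127030))/15 = -0.126716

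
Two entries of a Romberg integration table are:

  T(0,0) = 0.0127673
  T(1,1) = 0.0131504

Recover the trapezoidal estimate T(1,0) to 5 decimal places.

From T(1,1) = (4·T(1,0) − T(0,0))/3, solve for T(1,0):
4·T(1,0) = 3·0.0131504 + 0.0127673 = 0.0522185
T(1,0) = 0.0130546

0.01305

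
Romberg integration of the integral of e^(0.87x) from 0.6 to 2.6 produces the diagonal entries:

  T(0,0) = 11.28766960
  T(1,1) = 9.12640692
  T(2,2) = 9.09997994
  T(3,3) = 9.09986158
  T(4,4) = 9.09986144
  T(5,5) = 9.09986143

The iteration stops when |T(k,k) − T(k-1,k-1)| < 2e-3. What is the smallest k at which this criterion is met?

|T(1,1) − T(0,0)| = 2.16126268 ≥ 2e-3
|T(2,2) − T(1,1)| = 0.02642698 ≥ 2e-3
|T(3,3) − T(2,2)| = 0.00011836 < 2e-3

k = 3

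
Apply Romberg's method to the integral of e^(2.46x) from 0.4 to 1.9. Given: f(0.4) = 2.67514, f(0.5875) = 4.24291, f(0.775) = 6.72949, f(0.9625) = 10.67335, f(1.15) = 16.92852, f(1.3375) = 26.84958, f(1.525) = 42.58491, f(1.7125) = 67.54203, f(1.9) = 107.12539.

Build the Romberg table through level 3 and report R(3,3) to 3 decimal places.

R(0,0) (trapezoid, 1 panel, h=1.5000): 82.35040
R(1,0) (trapezoid, 2 panels, h=0.7500): 53.87159
R(2,0) (trapezoid, 4 panels, h=0.3750): 45.42869
R(3,0) (trapezoid, 8 panels, h=0.1875): 43.20957
R(1,1) = 53.87159 + (53.87159 − 82.35040)/3 = 44.37865
R(2,1) = 45.42869 + (45.42869 − 53.87159)/3 = 42.61439
R(3,1) = 43.20957 + (43.20957 − 45.42869)/3 = 42.46986
R(2,2) = 42.61439 + (42.61439 − 44.37865)/15 = 42.49677
R(3,2) = 42.46986 + (42.46986 − 42.61439)/15 = 42.46022
R(3,3) = 42.46022 + (42.46022 − 42.49677)/63 = 42.45964

42.460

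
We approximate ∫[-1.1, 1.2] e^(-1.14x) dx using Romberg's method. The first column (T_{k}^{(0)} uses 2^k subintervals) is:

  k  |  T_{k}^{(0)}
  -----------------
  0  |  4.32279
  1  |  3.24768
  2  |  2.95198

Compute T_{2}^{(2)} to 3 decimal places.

2.851

T_{1}^{(1)} = (4·3.24768 − 4.32279) / 3 = 2.88931
T_{2}^{(1)} = (4·2.95198 − 3.24768) / 3 = 2.85341
T_{2}^{(2)} = 2.85341 + (2.85341 − 2.88931)/15 = 2.85102
(Column j=1 coincides with Simpson's rule on the same nodes.)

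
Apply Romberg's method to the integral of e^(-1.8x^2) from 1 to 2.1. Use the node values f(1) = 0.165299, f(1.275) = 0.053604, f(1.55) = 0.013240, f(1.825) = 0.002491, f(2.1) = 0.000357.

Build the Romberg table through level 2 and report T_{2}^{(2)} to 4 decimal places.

T_{0}^{(0)} (trapezoid, 1 panel, h=1.1000): 0.091111
T_{1}^{(0)} (trapezoid, 2 panels, h=0.5500): 0.052837
T_{2}^{(0)} (trapezoid, 4 panels, h=0.2750): 0.041845
T_{1}^{(1)} = 0.052837 + (0.052837 − 0.091111)/3 = 0.040079
T_{2}^{(1)} = 0.041845 + (0.041845 − 0.052837)/3 = 0.038181
T_{2}^{(2)} = 0.038181 + (0.038181 − 0.040079)/15 = 0.038054

0.0381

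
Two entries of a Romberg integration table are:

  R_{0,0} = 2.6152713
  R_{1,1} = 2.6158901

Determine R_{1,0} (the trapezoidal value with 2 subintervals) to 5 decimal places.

From R_{1,1} = (4·R_{1,0} − R_{0,0})/3, solve for R_{1,0}:
4·R_{1,0} = 3·2.6158901 + 2.6152713 = 10.4629416
R_{1,0} = 2.6157354

2.61574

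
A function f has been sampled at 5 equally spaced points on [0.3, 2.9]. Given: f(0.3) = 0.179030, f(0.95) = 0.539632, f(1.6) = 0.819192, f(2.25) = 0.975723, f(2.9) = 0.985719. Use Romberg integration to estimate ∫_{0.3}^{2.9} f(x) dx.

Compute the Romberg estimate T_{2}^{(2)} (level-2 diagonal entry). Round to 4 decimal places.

1.9204

T_{0}^{(0)} (trapezoid, 1 panel, h=2.6000): 1.514174
T_{1}^{(0)} (trapezoid, 2 panels, h=1.3000): 1.822036
T_{2}^{(0)} (trapezoid, 4 panels, h=0.6500): 1.895999
T_{1}^{(1)} = 1.822036 + (1.822036 − 1.514174)/3 = 1.924657
T_{2}^{(1)} = 1.895999 + (1.895999 − 1.822036)/3 = 1.920653
T_{2}^{(2)} = 1.920653 + (1.920653 − 1.924657)/15 = 1.920386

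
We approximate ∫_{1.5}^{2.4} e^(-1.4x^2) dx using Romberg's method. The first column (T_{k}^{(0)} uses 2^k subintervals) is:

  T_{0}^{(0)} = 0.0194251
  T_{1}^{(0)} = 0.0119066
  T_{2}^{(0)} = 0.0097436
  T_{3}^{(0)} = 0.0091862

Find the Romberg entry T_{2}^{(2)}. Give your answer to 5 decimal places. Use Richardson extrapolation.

T_{1}^{(1)} = 0.0119066 + (0.0119066 − 0.0194251)/3 = 0.0094004
T_{2}^{(1)} = (4·0.0097436 − 0.0119066) / 3 = 0.0090226
T_{2}^{(2)} = (16·0.0090226 − 0.0094004) / 15 = 0.0089974
(Column j=1 coincides with Simpson's rule on the same nodes.)

0.00900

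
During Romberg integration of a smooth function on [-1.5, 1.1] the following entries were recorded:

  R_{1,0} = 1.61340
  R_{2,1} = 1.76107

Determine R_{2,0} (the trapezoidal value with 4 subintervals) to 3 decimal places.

1.724

From R_{2,1} = (4·R_{2,0} − R_{1,0})/3, solve for R_{2,0}:
4·R_{2,0} = 3·1.76107 + 1.61340 = 6.89661
R_{2,0} = 1.72415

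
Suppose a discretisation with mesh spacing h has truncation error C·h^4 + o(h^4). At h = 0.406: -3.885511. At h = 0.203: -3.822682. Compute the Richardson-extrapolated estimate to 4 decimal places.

-3.8185

Extrapolated value = (16·A(h/2) − A(h)) / (16 − 1)
= (16·(-3.822682) − (-3.885511)) / 15
= -57.277401 / 15 = -3.818493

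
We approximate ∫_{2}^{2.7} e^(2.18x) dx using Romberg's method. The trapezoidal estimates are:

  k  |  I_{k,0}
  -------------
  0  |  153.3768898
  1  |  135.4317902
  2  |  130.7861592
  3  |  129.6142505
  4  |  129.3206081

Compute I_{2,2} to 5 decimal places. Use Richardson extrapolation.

129.22345

Richardson extrapolation on the trapezoidal column (denominator 4−1=3):
I_{1,1} = 135.4317902 + (135.4317902 − 153.3768898)/3 = 129.4500903
I_{2,1} = (4·130.7861592 − 135.4317902) / 3 = 129.2376155
I_{2,2} = 129.2376155 + (129.2376155 − 129.4500903)/15 = 129.2234505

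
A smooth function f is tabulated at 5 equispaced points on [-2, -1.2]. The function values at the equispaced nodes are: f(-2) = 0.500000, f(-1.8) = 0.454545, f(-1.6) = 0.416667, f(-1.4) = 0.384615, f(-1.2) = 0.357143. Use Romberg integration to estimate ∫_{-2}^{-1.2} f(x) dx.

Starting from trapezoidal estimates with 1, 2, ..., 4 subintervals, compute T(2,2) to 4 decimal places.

T(0,0) (trapezoid, 1 panel, h=0.8000): 0.342857
T(1,0) (trapezoid, 2 panels, h=0.4000): 0.338095
T(2,0) (trapezoid, 4 panels, h=0.2000): 0.336880
T(1,1) = 0.338095 + (0.338095 − 0.342857)/3 = 0.336508
T(2,1) = 0.336880 + (0.336880 − 0.338095)/3 = 0.336475
T(2,2) = 0.336475 + (0.336475 − 0.336508)/15 = 0.336473

0.3365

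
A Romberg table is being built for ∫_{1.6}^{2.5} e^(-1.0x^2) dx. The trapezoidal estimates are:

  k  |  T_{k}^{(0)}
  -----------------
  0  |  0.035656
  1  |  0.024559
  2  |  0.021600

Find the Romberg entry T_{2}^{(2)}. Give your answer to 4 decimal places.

T_{1}^{(1)} = (4·0.024559 − 0.035656) / 3 = 0.020860
T_{2}^{(1)} = (4·0.021600 − 0.024559) / 3 = 0.020614
T_{2}^{(2)} = (16·0.020614 − 0.020860) / 15 = 0.020598

0.0206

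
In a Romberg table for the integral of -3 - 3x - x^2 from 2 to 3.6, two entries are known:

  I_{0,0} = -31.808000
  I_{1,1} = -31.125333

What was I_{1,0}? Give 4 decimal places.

-31.2960

From I_{1,1} = (4·I_{1,0} − I_{0,0})/3, solve for I_{1,0}:
4·I_{1,0} = 3·(-31.125333) + (-31.808000) = -125.183999
I_{1,0} = -31.296000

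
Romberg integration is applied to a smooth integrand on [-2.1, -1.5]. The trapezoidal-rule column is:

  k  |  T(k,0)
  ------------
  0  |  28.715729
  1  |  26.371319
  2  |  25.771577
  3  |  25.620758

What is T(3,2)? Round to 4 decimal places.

T(2,1) = 25.771577 + (25.771577 − 26.371319)/3 = 25.571663
T(3,1) = 25.620758 + (25.620758 − 25.771577)/3 = 25.570485
T(3,2) = (16·25.570485 − 25.571663) / 15 = 25.570406

25.5704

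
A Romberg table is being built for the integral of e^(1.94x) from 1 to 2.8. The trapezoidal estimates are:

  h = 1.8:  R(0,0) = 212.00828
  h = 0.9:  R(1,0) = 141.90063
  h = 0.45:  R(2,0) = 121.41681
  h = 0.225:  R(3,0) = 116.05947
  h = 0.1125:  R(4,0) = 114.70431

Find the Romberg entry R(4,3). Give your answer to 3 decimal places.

114.251

R(2,1) = 121.41681 + (121.41681 − 141.90063)/3 = 114.58887
R(3,1) = (4·116.05947 − 121.41681) / 3 = 114.27369
R(4,1) = (4·114.70431 − 116.05947) / 3 = 114.25259
R(3,2) = (16·114.27369 − 114.58887) / 15 = 114.25268
R(4,2) = (16·114.25259 − 114.27369) / 15 = 114.25118
R(4,3) = 114.25118 + (114.25118 − 114.25268)/63 = 114.25116
(Column j=1 coincides with Simpson's rule on the same nodes.)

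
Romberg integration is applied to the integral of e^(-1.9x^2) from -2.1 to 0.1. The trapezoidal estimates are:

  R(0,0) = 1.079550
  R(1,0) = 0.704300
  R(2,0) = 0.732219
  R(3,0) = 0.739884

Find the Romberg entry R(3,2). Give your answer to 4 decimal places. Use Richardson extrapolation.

R(2,1) = 0.732219 + (0.732219 − 0.704300)/3 = 0.741525
R(3,1) = (4·0.739884 − 0.732219) / 3 = 0.742439
R(3,2) = (16·0.742439 − 0.741525) / 15 = 0.742500

0.7425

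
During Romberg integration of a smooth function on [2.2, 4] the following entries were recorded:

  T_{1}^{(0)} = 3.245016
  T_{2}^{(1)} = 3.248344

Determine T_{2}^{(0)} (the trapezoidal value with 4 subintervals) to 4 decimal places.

3.2475

From T_{2}^{(1)} = (4·T_{2}^{(0)} − T_{1}^{(0)})/3, solve for T_{2}^{(0)}:
4·T_{2}^{(0)} = 3·3.248344 + 3.245016 = 12.990048
T_{2}^{(0)} = 3.247512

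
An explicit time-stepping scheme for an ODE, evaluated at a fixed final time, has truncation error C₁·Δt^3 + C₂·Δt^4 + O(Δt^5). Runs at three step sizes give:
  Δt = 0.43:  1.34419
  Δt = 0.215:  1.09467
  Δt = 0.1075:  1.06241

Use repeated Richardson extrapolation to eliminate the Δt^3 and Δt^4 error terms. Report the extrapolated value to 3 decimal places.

First eliminate the Δt^3 term (factor 2^3 = 8):
  B₁ = (8·1.09467 − 1.34419)/7 = 1.05902
  B₂ = (8·1.06241 − 1.09467)/7 = 1.05780
Then eliminate the Δt^4 term (factor 2^4 = 16):
  (16·1.05780 − 1.05902)/15 = 1.05772

1.058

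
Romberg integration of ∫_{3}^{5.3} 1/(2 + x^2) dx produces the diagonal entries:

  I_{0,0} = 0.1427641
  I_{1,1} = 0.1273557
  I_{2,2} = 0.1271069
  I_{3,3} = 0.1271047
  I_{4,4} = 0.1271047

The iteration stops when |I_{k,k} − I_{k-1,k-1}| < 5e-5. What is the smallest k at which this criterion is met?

|I_{1,1} − I_{0,0}| = 0.0154084 ≥ 5e-5
|I_{2,2} − I_{1,1}| = 0.0002488 ≥ 5e-5
|I_{3,3} − I_{2,2}| = 0.0000022 < 5e-5

k = 3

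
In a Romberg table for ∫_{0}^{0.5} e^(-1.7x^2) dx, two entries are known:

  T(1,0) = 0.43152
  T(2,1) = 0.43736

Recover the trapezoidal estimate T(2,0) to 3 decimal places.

0.436

From T(2,1) = (4·T(2,0) − T(1,0))/3, solve for T(2,0):
4·T(2,0) = 3·0.43736 + 0.43152 = 1.74360
T(2,0) = 0.43590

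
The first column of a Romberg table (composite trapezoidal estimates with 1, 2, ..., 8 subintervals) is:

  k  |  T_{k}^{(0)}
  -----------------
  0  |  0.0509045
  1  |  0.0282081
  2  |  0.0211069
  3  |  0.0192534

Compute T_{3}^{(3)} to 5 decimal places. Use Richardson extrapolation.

0.01863

T_{1}^{(1)} = 0.0282081 + (0.0282081 − 0.0509045)/3 = 0.0206426
T_{2}^{(1)} = 0.0211069 + (0.0211069 − 0.0282081)/3 = 0.0187398
T_{3}^{(1)} = (4·0.0192534 − 0.0211069) / 3 = 0.0186356
T_{2}^{(2)} = 0.0187398 + (0.0187398 − 0.0206426)/15 = 0.0186129
T_{3}^{(2)} = 0.0186356 + (0.0186356 − 0.0187398)/15 = 0.0186287
T_{3}^{(3)} = 0.0186287 + (0.0186287 − 0.0186129)/63 = 0.0186290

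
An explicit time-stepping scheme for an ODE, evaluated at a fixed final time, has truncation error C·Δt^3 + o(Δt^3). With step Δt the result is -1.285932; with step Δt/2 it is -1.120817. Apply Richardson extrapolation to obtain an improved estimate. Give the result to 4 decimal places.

-1.0972

The leading error scales as Δt^3; refining by a factor of 2 reduces it by 2^3 = 8.
Extrapolated value = (8·A(Δt/2) − A(Δt)) / (8 − 1)
= (8·(-1.120817) − (-1.285932)) / 7
= -7.680604 / 7 = -1.097229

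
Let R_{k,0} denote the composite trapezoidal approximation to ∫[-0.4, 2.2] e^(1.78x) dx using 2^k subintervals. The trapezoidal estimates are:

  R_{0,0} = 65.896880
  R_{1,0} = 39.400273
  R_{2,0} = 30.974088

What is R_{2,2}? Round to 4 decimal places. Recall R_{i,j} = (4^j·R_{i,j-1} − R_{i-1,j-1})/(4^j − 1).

28.0052

Richardson extrapolation on the trapezoidal column (denominator 4−1=3):
R_{1,1} = 39.400273 + (39.400273 − 65.896880)/3 = 30.568071
R_{2,1} = 30.974088 + (30.974088 − 39.400273)/3 = 28.165360
R_{2,2} = 28.165360 + (28.165360 − 30.568071)/15 = 28.005179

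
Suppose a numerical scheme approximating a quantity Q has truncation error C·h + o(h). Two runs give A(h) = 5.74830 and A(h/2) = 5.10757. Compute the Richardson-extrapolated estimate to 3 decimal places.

The leading error scales as h; refining by a factor of 2 reduces it by 2^1 = 2.
Extrapolated value = (2·A(h/2) − A(h)) / (2 − 1)
= (2·5.10757 − 5.74830) / 1
= 4.46684 / 1 = 4.46684

4.467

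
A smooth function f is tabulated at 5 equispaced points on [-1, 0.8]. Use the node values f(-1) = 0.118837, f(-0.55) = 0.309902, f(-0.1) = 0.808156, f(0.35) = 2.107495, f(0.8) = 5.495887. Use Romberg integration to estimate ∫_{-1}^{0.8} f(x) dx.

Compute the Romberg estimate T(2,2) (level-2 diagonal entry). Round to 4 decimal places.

2.5272

T(0,0) (trapezoid, 1 panel, h=1.8000): 5.053252
T(1,0) (trapezoid, 2 panels, h=0.9000): 3.253966
T(2,0) (trapezoid, 4 panels, h=0.4500): 2.714812
T(1,1) = 3.253966 + (3.253966 − 5.053252)/3 = 2.654204
T(2,1) = 2.714812 + (2.714812 − 3.253966)/3 = 2.535094
T(2,2) = 2.535094 + (2.535094 − 2.654204)/15 = 2.527153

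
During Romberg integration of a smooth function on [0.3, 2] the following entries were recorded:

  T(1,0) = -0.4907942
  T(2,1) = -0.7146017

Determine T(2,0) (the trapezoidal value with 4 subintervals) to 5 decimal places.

From T(2,1) = (4·T(2,0) − T(1,0))/3, solve for T(2,0):
4·T(2,0) = 3·(-0.7146017) + (-0.4907942) = -2.6345993
T(2,0) = -0.6586498

-0.65865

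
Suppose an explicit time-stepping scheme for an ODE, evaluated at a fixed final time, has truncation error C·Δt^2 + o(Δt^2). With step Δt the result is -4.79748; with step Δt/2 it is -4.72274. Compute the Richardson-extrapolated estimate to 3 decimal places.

Extrapolated value = (4·A(Δt/2) − A(Δt)) / (4 − 1)
= (4·(-4.72274) − (-4.79748)) / 3
= -14.09348 / 3 = -4.69783

-4.698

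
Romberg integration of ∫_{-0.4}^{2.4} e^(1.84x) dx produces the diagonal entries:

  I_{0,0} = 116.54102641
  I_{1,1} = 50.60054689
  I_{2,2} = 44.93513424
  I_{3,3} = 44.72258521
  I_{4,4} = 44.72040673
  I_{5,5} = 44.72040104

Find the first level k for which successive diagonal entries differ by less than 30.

k = 2

|I_{1,1} − I_{0,0}| = 65.94047952 ≥ 30
|I_{2,2} − I_{1,1}| = 5.66541265 < 30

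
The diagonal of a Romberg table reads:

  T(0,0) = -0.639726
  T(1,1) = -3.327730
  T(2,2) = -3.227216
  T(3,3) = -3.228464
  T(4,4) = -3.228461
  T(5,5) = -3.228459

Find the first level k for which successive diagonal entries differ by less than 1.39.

|T(1,1) − T(0,0)| = 2.688004 ≥ 1.39
|T(2,2) − T(1,1)| = 0.100514 < 1.39

k = 2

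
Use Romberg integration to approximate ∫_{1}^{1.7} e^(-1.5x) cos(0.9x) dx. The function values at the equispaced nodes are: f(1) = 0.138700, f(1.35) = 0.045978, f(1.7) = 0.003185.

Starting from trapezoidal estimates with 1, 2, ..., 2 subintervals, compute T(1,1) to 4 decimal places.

0.0380

T(0,0) (trapezoid, 1 panel, h=0.7000): 0.049660
T(1,0) (trapezoid, 2 panels, h=0.3500): 0.040922
T(1,1) = 0.040922 + (0.040922 − 0.049660)/3 = 0.038009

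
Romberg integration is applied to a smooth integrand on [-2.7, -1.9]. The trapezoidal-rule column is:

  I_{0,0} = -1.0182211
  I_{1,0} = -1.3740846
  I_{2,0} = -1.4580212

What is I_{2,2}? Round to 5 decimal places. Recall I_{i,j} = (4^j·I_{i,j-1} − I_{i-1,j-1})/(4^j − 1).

Richardson extrapolation on the trapezoidal column (denominator 4−1=3):
I_{1,1} = -1.3740846 + (-1.3740846 − (-1.0182211))/3 = -1.4927058
I_{2,1} = (4·(-1.4580212) − (-1.3740846)) / 3 = -1.4860001
I_{2,2} = (16·(-1.4860001) − (-1.4927058)) / 15 = -1.4855531

-1.48555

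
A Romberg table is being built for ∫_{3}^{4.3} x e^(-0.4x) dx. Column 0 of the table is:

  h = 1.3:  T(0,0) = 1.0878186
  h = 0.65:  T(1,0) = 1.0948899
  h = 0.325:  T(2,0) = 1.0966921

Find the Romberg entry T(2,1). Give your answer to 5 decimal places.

1.09729

Richardson extrapolation on the trapezoidal column (denominator 4−1=3):
T(2,1) = (4·1.0966921 − 1.0948899) / 3 = 1.0972928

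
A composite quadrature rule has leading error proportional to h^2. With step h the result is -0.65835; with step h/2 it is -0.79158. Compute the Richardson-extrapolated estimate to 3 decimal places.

-0.836

The leading error scales as h^2; refining by a factor of 2 reduces it by 2^2 = 4.
Extrapolated value = (4·A(h/2) − A(h)) / (4 − 1)
= (4·(-0.79158) − (-0.65835)) / 3
= -2.50797 / 3 = -0.83599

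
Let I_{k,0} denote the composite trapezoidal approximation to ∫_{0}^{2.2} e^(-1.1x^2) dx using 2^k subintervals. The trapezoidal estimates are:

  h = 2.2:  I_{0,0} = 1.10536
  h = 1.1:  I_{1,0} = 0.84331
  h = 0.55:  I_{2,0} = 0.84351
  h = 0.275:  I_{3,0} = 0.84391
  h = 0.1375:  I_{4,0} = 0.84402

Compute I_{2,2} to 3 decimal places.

0.849

Richardson extrapolation on the trapezoidal column (denominator 4−1=3):
I_{1,1} = (4·0.84331 − 1.10536) / 3 = 0.75596
I_{2,1} = 0.84351 + (0.84351 − 0.84331)/3 = 0.84358
I_{2,2} = 0.84358 + (0.84358 − 0.75596)/15 = 0.84942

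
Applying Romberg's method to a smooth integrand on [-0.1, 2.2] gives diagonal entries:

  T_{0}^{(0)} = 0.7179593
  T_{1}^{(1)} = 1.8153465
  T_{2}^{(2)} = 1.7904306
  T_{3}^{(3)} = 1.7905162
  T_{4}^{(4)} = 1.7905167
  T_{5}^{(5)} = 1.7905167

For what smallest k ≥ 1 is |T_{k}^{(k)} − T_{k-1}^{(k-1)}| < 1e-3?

k = 3

|T_{1}^{(1)} − T_{0}^{(0)}| = 1.0973872 ≥ 1e-3
|T_{2}^{(2)} − T_{1}^{(1)}| = 0.0249159 ≥ 1e-3
|T_{3}^{(3)} − T_{2}^{(2)}| = 0.0000856 < 1e-3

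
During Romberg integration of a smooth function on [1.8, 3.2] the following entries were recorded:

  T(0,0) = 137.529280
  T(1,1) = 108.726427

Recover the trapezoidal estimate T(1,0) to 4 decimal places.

115.9271

From T(1,1) = (4·T(1,0) − T(0,0))/3, solve for T(1,0):
4·T(1,0) = 3·108.726427 + 137.529280 = 463.708561
T(1,0) = 115.927140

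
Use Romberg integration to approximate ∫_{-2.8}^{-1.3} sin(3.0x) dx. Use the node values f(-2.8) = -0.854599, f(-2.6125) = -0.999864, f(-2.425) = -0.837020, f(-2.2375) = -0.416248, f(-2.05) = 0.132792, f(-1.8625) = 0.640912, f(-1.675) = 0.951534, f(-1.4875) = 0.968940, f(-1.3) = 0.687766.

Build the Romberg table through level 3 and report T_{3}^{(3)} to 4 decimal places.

T_{0}^{(0)} (trapezoid, 1 panel, h=1.5000): -0.125125
T_{1}^{(0)} (trapezoid, 2 panels, h=0.7500): 0.037032
T_{2}^{(0)} (trapezoid, 4 panels, h=0.3750): 0.061459
T_{3}^{(0)} (trapezoid, 8 panels, h=0.1875): 0.067056
T_{1}^{(1)} = 0.037032 + (0.037032 − (-0.125125))/3 = 0.091084
T_{2}^{(1)} = 0.061459 + (0.061459 − 0.037032)/3 = 0.069601
T_{3}^{(1)} = 0.067056 + (0.067056 − 0.061459)/3 = 0.068922
T_{2}^{(2)} = 0.069601 + (0.069601 − 0.091084)/15 = 0.068169
T_{3}^{(2)} = 0.068922 + (0.068922 − 0.069601)/15 = 0.068877
T_{3}^{(3)} = 0.068877 + (0.068877 − 0.068169)/63 = 0.068888

0.0689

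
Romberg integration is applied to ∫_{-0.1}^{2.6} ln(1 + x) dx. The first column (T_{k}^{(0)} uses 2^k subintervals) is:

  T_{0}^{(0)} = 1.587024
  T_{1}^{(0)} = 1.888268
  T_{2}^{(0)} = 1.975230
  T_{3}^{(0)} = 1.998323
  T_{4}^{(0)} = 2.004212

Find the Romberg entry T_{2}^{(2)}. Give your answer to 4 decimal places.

2.0053

T_{1}^{(1)} = (4·1.888268 − 1.587024) / 3 = 1.988683
T_{2}^{(1)} = (4·1.975230 − 1.888268) / 3 = 2.004217
T_{2}^{(2)} = (16·2.004217 − 1.988683) / 15 = 2.005253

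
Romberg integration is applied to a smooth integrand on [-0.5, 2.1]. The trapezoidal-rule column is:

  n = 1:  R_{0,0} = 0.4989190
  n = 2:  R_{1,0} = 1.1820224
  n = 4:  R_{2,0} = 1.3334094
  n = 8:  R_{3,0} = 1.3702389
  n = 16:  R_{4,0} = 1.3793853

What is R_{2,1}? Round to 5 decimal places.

Richardson extrapolation on the trapezoidal column (denominator 4−1=3):
R_{2,1} = (4·1.3334094 − 1.1820224) / 3 = 1.3838717
(Column j=1 coincides with Simpson's rule on the same nodes.)

1.38387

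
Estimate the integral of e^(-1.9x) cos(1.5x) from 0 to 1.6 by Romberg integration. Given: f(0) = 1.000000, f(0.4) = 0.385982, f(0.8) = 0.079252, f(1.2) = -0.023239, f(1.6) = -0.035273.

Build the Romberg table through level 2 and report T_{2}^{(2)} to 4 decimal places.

0.3433

T_{0}^{(0)} (trapezoid, 1 panel, h=1.6000): 0.771782
T_{1}^{(0)} (trapezoid, 2 panels, h=0.8000): 0.449292
T_{2}^{(0)} (trapezoid, 4 panels, h=0.4000): 0.369743
T_{1}^{(1)} = 0.449292 + (0.449292 − 0.771782)/3 = 0.341795
T_{2}^{(1)} = 0.369743 + (0.369743 − 0.449292)/3 = 0.343227
T_{2}^{(2)} = 0.343227 + (0.343227 − 0.341795)/15 = 0.343322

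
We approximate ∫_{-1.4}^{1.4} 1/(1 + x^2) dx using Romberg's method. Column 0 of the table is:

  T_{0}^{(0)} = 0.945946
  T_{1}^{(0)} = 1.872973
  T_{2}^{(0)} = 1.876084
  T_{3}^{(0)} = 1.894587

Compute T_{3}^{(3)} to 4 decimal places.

1.9031

Richardson extrapolation on the trapezoidal column (denominator 4−1=3):
T_{1}^{(1)} = (4·1.872973 − 0.945946) / 3 = 2.181982
T_{2}^{(1)} = (4·1.876084 − 1.872973) / 3 = 1.877121
T_{3}^{(1)} = (4·1.894587 − 1.876084) / 3 = 1.900755
T_{2}^{(2)} = (16·1.877121 − 2.181982) / 15 = 1.856797
T_{3}^{(2)} = 1.900755 + (1.900755 − 1.877121)/15 = 1.902331
T_{3}^{(3)} = (64·1.902331 − 1.856797) / 63 = 1.903054
(Column j=1 coincides with Simpson's rule on the same nodes.)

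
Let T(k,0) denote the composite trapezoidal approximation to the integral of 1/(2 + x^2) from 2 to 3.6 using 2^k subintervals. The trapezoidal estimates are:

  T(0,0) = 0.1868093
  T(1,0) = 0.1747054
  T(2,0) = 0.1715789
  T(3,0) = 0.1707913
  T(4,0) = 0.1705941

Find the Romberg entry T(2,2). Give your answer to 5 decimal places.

0.17053

Richardson extrapolation on the trapezoidal column (denominator 4−1=3):
T(1,1) = (4·0.1747054 − 0.1868093) / 3 = 0.1706708
T(2,1) = 0.1715789 + (0.1715789 − 0.1747054)/3 = 0.1705367
T(2,2) = (16·0.1705367 − 0.1706708) / 15 = 0.1705278
(Column j=1 coincides with Simpson's rule on the same nodes.)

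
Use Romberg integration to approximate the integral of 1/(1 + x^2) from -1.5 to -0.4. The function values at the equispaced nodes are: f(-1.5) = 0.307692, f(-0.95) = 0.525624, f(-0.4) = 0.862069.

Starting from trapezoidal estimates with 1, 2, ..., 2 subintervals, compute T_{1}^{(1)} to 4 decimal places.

0.5999

T_{0}^{(0)} (trapezoid, 1 panel, h=1.1000): 0.643369
T_{1}^{(0)} (trapezoid, 2 panels, h=0.5500): 0.610777
T_{1}^{(1)} = 0.610777 + (0.610777 − 0.643369)/3 = 0.599913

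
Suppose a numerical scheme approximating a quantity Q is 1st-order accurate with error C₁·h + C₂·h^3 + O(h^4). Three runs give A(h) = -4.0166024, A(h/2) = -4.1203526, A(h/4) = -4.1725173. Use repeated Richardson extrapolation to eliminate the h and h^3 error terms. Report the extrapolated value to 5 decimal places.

First eliminate the h term (factor 2^1 = 2):
  B₁ = (2·(-4.1203526) − (-4.0166024))/1 = -4.2241028
  B₂ = (2·(-4.1725173) − (-4.1203526))/1 = -4.2246820
Then eliminate the h^3 term (factor 2^3 = 8):
  (8·(-4.2246820) − (-4.2241028))/7 = -4.2247647

-4.22476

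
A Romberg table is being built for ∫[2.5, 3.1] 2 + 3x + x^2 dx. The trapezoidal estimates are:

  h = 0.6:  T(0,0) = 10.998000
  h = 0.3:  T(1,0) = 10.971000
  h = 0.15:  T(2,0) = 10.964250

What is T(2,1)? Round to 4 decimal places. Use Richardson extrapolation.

10.9620

Richardson extrapolation on the trapezoidal column (denominator 4−1=3):
T(2,1) = 10.964250 + (10.964250 − 10.971000)/3 = 10.962000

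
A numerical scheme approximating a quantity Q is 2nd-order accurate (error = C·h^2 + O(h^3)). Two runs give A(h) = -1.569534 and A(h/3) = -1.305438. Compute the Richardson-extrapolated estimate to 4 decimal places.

The leading error scales as h^2; refining by a factor of 3 reduces it by 3^2 = 9.
Extrapolated value = (9·A(h/3) − A(h)) / (9 − 1)
= (9·(-1.305438) − (-1.569534)) / 8
= -10.179408 / 8 = -1.272426

-1.2724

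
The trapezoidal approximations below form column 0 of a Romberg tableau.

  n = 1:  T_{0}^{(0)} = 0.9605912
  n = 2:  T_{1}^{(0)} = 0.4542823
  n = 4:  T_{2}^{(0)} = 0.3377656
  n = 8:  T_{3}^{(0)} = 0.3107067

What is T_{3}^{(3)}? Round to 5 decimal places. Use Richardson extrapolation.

0.30190

T_{1}^{(1)} = 0.4542823 + (0.4542823 − 0.9605912)/3 = 0.2855127
T_{2}^{(1)} = (4·0.3377656 − 0.4542823) / 3 = 0.2989267
T_{3}^{(1)} = 0.3107067 + (0.3107067 − 0.3377656)/3 = 0.3016871
T_{2}^{(2)} = 0.2989267 + (0.2989267 − 0.2855127)/15 = 0.2998210
T_{3}^{(2)} = 0.3016871 + (0.3016871 − 0.2989267)/15 = 0.3018711
T_{3}^{(3)} = (64·0.3018711 − 0.2998210) / 63 = 0.3019036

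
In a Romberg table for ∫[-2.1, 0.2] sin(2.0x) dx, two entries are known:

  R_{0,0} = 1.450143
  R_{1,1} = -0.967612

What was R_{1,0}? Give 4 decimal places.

-0.3632

From R_{1,1} = (4·R_{1,0} − R_{0,0})/3, solve for R_{1,0}:
4·R_{1,0} = 3·(-0.967612) + 1.450143 = -1.452693
R_{1,0} = -0.363173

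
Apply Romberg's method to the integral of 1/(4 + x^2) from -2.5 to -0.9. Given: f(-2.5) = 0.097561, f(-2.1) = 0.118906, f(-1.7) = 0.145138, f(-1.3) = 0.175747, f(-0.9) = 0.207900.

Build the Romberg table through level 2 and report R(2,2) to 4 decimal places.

0.2366

R(0,0) (trapezoid, 1 panel, h=1.6000): 0.244369
R(1,0) (trapezoid, 2 panels, h=0.8000): 0.238295
R(2,0) (trapezoid, 4 panels, h=0.4000): 0.237009
R(1,1) = 0.238295 + (0.238295 − 0.244369)/3 = 0.236270
R(2,1) = 0.237009 + (0.237009 − 0.238295)/3 = 0.236580
R(2,2) = 0.236580 + (0.236580 − 0.236270)/15 = 0.236601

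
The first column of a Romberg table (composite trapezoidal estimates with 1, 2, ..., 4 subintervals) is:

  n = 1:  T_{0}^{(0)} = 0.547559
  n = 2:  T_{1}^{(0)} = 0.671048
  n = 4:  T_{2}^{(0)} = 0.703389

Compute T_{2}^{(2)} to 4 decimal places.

0.7143

Richardson extrapolation on the trapezoidal column (denominator 4−1=3):
T_{1}^{(1)} = (4·0.671048 − 0.547559) / 3 = 0.712211
T_{2}^{(1)} = (4·0.703389 − 0.671048) / 3 = 0.714169
T_{2}^{(2)} = (16·0.714169 − 0.712211) / 15 = 0.714300
(Column j=1 coincides with Simpson's rule on the same nodes.)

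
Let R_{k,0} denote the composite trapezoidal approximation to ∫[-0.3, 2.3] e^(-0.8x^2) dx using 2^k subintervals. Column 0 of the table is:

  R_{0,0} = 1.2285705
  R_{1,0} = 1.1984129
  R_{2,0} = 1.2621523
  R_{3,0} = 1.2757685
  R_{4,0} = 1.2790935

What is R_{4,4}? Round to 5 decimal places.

Richardson extrapolation on the trapezoidal column (denominator 4−1=3):
R_{1,1} = 1.1984129 + (1.1984129 − 1.2285705)/3 = 1.1883604
R_{2,1} = (4·1.2621523 − 1.1984129) / 3 = 1.2833988
R_{3,1} = (4·1.2757685 − 1.2621523) / 3 = 1.2803072
R_{4,1} = 1.2790935 + (1.2790935 − 1.2757685)/3 = 1.2802018
R_{2,2} = (16·1.2833988 − 1.1883604) / 15 = 1.2897347
R_{3,2} = (16·1.2803072 − 1.2833988) / 15 = 1.2801011
R_{4,2} = (16·1.2802018 − 1.2803072) / 15 = 1.2801948
R_{3,3} = (64·1.2801011 − 1.2897347) / 63 = 1.2799482
R_{4,3} = (64·1.2801948 − 1.2801011) / 63 = 1.2801963
R_{4,4} = 1.2801963 + (1.2801963 − 1.2799482)/255 = 1.2801973

1.28020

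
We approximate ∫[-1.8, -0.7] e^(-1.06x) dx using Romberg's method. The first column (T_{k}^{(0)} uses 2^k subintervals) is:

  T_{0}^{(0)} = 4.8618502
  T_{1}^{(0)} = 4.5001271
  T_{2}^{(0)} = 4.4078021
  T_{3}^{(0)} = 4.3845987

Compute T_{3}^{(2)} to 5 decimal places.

4.37685

T_{2}^{(1)} = (4·4.4078021 − 4.5001271) / 3 = 4.3770271
T_{3}^{(1)} = 4.3845987 + (4.3845987 − 4.4078021)/3 = 4.3768642
T_{3}^{(2)} = (16·4.3768642 − 4.3770271) / 15 = 4.3768533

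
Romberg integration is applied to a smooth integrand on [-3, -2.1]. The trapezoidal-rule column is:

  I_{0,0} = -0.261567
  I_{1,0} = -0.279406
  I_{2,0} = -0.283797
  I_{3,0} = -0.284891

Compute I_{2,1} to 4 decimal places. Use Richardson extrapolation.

-0.2853

Richardson extrapolation on the trapezoidal column (denominator 4−1=3):
I_{2,1} = (4·(-0.283797) − (-0.279406)) / 3 = -0.285261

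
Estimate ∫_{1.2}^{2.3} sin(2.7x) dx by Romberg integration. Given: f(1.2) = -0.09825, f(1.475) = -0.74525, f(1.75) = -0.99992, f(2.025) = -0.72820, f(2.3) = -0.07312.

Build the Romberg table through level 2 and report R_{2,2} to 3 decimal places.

-0.738

R_{0,0} (trapezoid, 1 panel, h=1.1000): -0.09425
R_{1,0} (trapezoid, 2 panels, h=0.5500): -0.59708
R_{2,0} (trapezoid, 4 panels, h=0.2750): -0.70374
R_{1,1} = -0.59708 + (-0.59708 − (-0.09425))/3 = -0.76469
R_{2,1} = -0.70374 + (-0.70374 − (-0.59708))/3 = -0.73929
R_{2,2} = -0.73929 + (-0.73929 − (-0.76469))/15 = -0.73760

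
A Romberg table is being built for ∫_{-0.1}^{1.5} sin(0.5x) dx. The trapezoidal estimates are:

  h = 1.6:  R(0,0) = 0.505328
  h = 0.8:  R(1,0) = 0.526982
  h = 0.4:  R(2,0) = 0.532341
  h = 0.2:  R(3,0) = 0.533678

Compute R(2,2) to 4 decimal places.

0.5341

Richardson extrapolation on the trapezoidal column (denominator 4−1=3):
R(1,1) = 0.526982 + (0.526982 − 0.505328)/3 = 0.534200
R(2,1) = 0.532341 + (0.532341 − 0.526982)/3 = 0.534127
R(2,2) = (16·0.534127 − 0.534200) / 15 = 0.534122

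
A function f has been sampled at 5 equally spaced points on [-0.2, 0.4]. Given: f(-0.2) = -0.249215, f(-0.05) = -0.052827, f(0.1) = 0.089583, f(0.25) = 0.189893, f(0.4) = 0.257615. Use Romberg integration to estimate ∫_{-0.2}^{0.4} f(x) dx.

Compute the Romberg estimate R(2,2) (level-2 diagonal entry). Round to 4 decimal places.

R(0,0) (trapezoid, 1 panel, h=0.6000): 0.002520
R(1,0) (trapezoid, 2 panels, h=0.3000): 0.028135
R(2,0) (trapezoid, 4 panels, h=0.1500): 0.034627
R(1,1) = 0.028135 + (0.028135 − 0.002520)/3 = 0.036673
R(2,1) = 0.034627 + (0.034627 − 0.028135)/3 = 0.036791
R(2,2) = 0.036791 + (0.036791 − 0.036673)/15 = 0.036799

0.0368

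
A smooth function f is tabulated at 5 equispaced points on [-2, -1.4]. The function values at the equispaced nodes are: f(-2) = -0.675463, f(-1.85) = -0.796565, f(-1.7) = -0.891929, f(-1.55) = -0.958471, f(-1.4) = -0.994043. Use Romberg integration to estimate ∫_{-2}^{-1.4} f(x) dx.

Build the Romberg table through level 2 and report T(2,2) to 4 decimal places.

T(0,0) (trapezoid, 1 panel, h=0.6000): -0.500852
T(1,0) (trapezoid, 2 panels, h=0.3000): -0.518005
T(2,0) (trapezoid, 4 panels, h=0.1500): -0.522258
T(1,1) = -0.518005 + (-0.518005 − (-0.500852))/3 = -0.523723
T(2,1) = -0.522258 + (-0.522258 − (-0.518005))/3 = -0.523676
T(2,2) = -0.523676 + (-0.523676 − (-0.523723))/15 = -0.523673

-0.5237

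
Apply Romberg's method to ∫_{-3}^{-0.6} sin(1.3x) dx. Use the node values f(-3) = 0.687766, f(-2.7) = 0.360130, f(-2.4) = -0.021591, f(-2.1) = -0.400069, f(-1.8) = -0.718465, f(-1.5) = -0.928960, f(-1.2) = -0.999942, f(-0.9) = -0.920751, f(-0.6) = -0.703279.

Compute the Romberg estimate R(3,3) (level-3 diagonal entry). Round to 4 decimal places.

-1.1053

R(0,0) (trapezoid, 1 panel, h=2.4000): -0.018616
R(1,0) (trapezoid, 2 panels, h=1.2000): -0.871466
R(2,0) (trapezoid, 4 panels, h=0.6000): -1.048653
R(3,0) (trapezoid, 8 panels, h=0.3000): -1.091221
R(1,1) = -0.871466 + (-0.871466 − (-0.018616))/3 = -1.155749
R(2,1) = -1.048653 + (-1.048653 − (-0.871466))/3 = -1.107715
R(3,1) = -1.091221 + (-1.091221 − (-1.048653))/3 = -1.105410
R(2,2) = -1.107715 + (-1.107715 − (-1.155749))/15 = -1.104513
R(3,2) = -1.105410 + (-1.105410 − (-1.107715))/15 = -1.105256
R(3,3) = -1.105256 + (-1.105256 − (-1.104513))/63 = -1.105268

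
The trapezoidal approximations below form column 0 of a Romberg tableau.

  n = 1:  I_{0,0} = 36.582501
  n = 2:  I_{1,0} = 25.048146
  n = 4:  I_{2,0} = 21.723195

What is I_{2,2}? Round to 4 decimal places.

20.5756

I_{1,1} = 25.048146 + (25.048146 − 36.582501)/3 = 21.203361
I_{2,1} = (4·21.723195 − 25.048146) / 3 = 20.614878
I_{2,2} = 20.614878 + (20.614878 − 21.203361)/15 = 20.575646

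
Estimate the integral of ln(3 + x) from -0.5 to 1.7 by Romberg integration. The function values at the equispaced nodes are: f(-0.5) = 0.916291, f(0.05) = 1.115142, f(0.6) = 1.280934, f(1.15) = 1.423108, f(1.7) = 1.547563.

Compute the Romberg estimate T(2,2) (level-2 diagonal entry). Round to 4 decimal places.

2.7828

T(0,0) (trapezoid, 1 panel, h=2.2000): 2.710239
T(1,0) (trapezoid, 2 panels, h=1.1000): 2.764147
T(2,0) (trapezoid, 4 panels, h=0.5500): 2.778111
T(1,1) = 2.764147 + (2.764147 − 2.710239)/3 = 2.782116
T(2,1) = 2.778111 + (2.778111 − 2.764147)/3 = 2.782766
T(2,2) = 2.782766 + (2.782766 − 2.782116)/15 = 2.782809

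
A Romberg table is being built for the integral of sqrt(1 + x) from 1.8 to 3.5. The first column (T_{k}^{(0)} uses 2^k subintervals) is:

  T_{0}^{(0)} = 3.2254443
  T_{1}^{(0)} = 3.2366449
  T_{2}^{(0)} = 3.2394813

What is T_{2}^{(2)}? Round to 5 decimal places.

Richardson extrapolation on the trapezoidal column (denominator 4−1=3):
T_{1}^{(1)} = 3.2366449 + (3.2366449 − 3.2254443)/3 = 3.2403784
T_{2}^{(1)} = (4·3.2394813 − 3.2366449) / 3 = 3.2404268
T_{2}^{(2)} = 3.2404268 + (3.2404268 − 3.2403784)/15 = 3.2404300
(Column j=1 coincides with Simpson's rule on the same nodes.)

3.24043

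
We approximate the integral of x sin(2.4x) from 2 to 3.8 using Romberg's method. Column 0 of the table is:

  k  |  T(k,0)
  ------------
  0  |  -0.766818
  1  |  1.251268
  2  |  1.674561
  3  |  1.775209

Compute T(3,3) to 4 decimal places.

T(1,1) = 1.251268 + (1.251268 − (-0.766818))/3 = 1.923963
T(2,1) = (4·1.674561 − 1.251268) / 3 = 1.815659
T(3,1) = (4·1.775209 − 1.674561) / 3 = 1.808758
T(2,2) = 1.815659 + (1.815659 − 1.923963)/15 = 1.808439
T(3,2) = (16·1.808758 − 1.815659) / 15 = 1.808298
T(3,3) = (64·1.808298 − 1.808439) / 63 = 1.808296

1.8083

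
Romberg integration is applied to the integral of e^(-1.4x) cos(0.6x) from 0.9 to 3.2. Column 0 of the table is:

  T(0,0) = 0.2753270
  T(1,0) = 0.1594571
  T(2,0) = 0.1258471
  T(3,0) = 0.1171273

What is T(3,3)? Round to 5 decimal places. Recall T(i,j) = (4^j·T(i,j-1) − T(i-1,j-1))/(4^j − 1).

Richardson extrapolation on the trapezoidal column (denominator 4−1=3):
T(1,1) = (4·0.1594571 − 0.2753270) / 3 = 0.1208338
T(2,1) = 0.1258471 + (0.1258471 − 0.1594571)/3 = 0.1146438
T(3,1) = 0.1171273 + (0.1171273 − 0.1258471)/3 = 0.1142207
T(2,2) = (16·0.1146438 − 0.1208338) / 15 = 0.1142311
T(3,2) = (16·0.1142207 − 0.1146438) / 15 = 0.1141925
T(3,3) = 0.1141925 + (0.1141925 − 0.1142311)/63 = 0.1141919

0.11419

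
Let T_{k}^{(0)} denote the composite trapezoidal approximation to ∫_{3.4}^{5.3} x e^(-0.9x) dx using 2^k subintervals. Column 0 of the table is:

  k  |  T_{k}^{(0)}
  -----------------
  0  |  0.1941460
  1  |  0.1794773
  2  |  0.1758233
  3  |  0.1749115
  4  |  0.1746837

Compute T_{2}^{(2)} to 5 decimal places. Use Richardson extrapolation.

T_{1}^{(1)} = 0.1794773 + (0.1794773 − 0.1941460)/3 = 0.1745877
T_{2}^{(1)} = 0.1758233 + (0.1758233 − 0.1794773)/3 = 0.1746053
T_{2}^{(2)} = (16·0.1746053 − 0.1745877) / 15 = 0.1746065

0.17461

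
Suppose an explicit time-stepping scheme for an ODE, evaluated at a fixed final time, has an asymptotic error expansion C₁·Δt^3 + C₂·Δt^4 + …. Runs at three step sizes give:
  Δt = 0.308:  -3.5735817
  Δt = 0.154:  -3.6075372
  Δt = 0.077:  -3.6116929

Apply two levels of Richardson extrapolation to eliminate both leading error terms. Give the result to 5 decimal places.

First eliminate the Δt^3 term (factor 2^3 = 8):
  B₁ = (8·(-3.6075372) − (-3.5735817))/7 = -3.6123880
  B₂ = (8·(-3.6116929) − (-3.6075372))/7 = -3.6122866
Then eliminate the Δt^4 term (factor 2^4 = 16):
  (16·(-3.6122866) − (-3.6123880))/15 = -3.6122798

-3.61228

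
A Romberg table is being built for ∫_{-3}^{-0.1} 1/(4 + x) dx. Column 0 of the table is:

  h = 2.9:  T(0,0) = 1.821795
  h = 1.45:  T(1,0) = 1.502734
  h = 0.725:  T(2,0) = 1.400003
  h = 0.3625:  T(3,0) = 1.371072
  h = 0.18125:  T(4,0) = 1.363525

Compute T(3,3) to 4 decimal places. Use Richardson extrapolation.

T(1,1) = (4·1.502734 − 1.821795) / 3 = 1.396380
T(2,1) = 1.400003 + (1.400003 − 1.502734)/3 = 1.365759
T(3,1) = 1.371072 + (1.371072 − 1.400003)/3 = 1.361428
T(2,2) = 1.365759 + (1.365759 − 1.396380)/15 = 1.363718
T(3,2) = 1.361428 + (1.361428 − 1.365759)/15 = 1.361139
T(3,3) = 1.361139 + (1.361139 − 1.363718)/63 = 1.361098

1.3611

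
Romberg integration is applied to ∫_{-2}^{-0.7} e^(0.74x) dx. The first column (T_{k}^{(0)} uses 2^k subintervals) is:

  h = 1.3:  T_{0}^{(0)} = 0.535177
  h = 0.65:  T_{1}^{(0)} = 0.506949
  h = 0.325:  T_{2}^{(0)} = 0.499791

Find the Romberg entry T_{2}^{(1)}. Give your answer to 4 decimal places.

T_{2}^{(1)} = 0.499791 + (0.499791 − 0.506949)/3 = 0.497405
(Column j=1 coincides with Simpson's rule on the same nodes.)

0.4974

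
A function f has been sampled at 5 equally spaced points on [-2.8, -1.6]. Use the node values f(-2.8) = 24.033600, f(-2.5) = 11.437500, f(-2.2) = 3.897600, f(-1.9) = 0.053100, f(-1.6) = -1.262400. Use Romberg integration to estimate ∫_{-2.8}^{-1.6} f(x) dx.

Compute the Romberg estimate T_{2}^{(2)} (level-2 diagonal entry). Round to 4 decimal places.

T_{0}^{(0)} (trapezoid, 1 panel, h=1.2000): 13.662720
T_{1}^{(0)} (trapezoid, 2 panels, h=0.6000): 9.169920
T_{2}^{(0)} (trapezoid, 4 panels, h=0.3000): 8.032140
T_{1}^{(1)} = 9.169920 + (9.169920 − 13.662720)/3 = 7.672320
T_{2}^{(1)} = 8.032140 + (8.032140 − 9.169920)/3 = 7.652880
T_{2}^{(2)} = 7.652880 + (7.652880 − 7.672320)/15 = 7.651584

7.6516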